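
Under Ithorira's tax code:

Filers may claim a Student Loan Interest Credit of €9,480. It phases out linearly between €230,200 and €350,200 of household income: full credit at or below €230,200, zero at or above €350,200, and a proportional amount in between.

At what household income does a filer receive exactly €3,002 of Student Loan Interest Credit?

€3,002 is 3,002/9,480 of the full €9,480, so 6,478/9,480 of the €120,000 range has been used: income = €230,200 + €120,000 × 6,478/9,480 = €312,200.

€312,200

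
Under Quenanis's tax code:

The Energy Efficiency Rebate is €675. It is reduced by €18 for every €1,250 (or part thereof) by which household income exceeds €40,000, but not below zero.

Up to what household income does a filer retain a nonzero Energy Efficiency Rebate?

€86,250

After 37 increments the reduction is 37 × €18 = €666, leaving €9; one more increment wipes it out. Increment 37 ends at excess 37 × €1,250 = €46,250, so the highest qualifying income is €40,000 + €46,250 = €86,250.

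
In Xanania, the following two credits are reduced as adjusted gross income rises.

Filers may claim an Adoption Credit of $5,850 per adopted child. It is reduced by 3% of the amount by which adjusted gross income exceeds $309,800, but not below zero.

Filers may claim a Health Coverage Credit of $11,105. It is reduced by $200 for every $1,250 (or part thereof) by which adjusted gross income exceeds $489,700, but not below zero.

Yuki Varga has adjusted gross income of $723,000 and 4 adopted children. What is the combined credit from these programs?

Adoption Credit: base = 4 × $5,850 = $23,400. 3% of the $413,200 excess over $309,800 is $12,396; credit = $23,400 − $12,396 = $11,004.
Health Coverage Credit: income exceeds $489,700 by $233,300 → 187 increments × $200 = $37,400 ≥ base, so the credit is $0.
Total: $11,004 + $0 = $11,004.

$11,004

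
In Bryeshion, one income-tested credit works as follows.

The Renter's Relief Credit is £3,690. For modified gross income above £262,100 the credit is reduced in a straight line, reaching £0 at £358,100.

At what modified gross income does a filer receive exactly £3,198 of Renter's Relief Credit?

£3,198 is 3,198/3,690 of the full £3,690, so 492/3,690 of the £96,000 range has been used: income = £262,100 + £96,000 × 492/3,690 = £274,900.

£274,900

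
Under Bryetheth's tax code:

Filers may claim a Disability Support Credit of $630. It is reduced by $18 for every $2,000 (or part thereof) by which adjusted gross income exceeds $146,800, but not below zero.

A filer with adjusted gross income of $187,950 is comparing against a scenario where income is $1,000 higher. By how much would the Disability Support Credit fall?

At $187,950 — income exceeds $146,800 by $41,150, which is 21 full-or-partial $2,000 increments; reduction = 21 × $18 = $378, leaving $252.
At $188,950 — income exceeds $146,800 by $42,150, which is 22 full-or-partial $2,000 increments; reduction = 22 × $18 = $396, leaving $234.
Lost: $252 − $234 = $18.

$18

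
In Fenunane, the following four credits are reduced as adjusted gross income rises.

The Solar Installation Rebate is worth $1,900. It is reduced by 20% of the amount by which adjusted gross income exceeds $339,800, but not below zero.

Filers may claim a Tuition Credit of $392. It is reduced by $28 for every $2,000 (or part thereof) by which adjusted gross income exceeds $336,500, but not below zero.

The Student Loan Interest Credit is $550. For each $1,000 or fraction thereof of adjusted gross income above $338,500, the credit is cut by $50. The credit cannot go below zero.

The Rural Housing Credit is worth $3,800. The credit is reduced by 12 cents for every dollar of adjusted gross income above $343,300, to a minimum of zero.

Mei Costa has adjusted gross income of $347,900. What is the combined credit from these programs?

$3,802

Solar Installation Rebate: 20% of the $8,100 excess over $339,800 is $1,620; credit = $1,900 − $1,620 = $280.
Tuition Credit: income exceeds $336,500 by $11,400, which is 6 full-or-partial $2,000 increments; reduction = 6 × $28 = $168, leaving $224.
Student Loan Interest Credit: income exceeds $338,500 by $9,400, which is 10 full-or-partial $1,000 increments; reduction = 10 × $50 = $500, leaving $50.
Rural Housing Credit: 12% of the $4,600 excess over $343,300 is $552; credit = $3,800 − $552 = $3,248.
Total: $280 + $224 + $50 + $3,248 = $3,802.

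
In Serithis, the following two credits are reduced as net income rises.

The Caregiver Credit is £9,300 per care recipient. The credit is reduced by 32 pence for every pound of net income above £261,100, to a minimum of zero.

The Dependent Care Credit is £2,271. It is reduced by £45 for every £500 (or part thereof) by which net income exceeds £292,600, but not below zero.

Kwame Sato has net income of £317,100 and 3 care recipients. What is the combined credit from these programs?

Caregiver Credit: base = 3 × £9,300 = £27,900. 32% of the £56,000 excess over £261,100 is £17,920; credit = £27,900 − £17,920 = £9,980.
Dependent Care Credit: income exceeds £292,600 by £24,500, which is 49 full-or-partial £500 increments; reduction = 49 × £45 = £2,205, leaving £66.
Total: £9,980 + £66 = £10,046.

£10,046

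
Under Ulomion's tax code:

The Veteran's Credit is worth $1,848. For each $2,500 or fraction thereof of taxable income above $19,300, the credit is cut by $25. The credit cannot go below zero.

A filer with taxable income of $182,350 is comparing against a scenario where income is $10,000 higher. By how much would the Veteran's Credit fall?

At $182,350 — income exceeds $19,300 by $163,050, which is 66 full-or-partial $2,500 increments; reduction = 66 × $25 = $1,650, leaving $198.
At $192,350 — income exceeds $19,300 by $173,050, which is 70 full-or-partial $2,500 increments; reduction = 70 × $25 = $1,750, leaving $98.
Lost: $198 − $98 = $100.

$100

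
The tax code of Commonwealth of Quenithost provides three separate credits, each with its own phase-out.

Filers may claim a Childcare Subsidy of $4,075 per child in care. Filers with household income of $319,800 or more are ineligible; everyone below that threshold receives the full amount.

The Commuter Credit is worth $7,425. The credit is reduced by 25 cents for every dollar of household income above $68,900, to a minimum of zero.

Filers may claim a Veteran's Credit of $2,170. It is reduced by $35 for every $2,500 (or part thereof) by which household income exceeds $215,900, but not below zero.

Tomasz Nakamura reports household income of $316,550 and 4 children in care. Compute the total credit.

Childcare Subsidy: base = 4 × $4,075 = $16,300. $316,550 is below the $319,800 cutoff, so the full $16,300 applies.
Commuter Credit: 25% of the $247,650 excess over $68,900 is $61,912.50 ≥ base, so the credit is $0.
Veteran's Credit: income exceeds $215,900 by $100,650, which is 41 full-or-partial $2,500 increments; reduction = 41 × $35 = $1,435, leaving $735.
Total: $16,300 + $0 + $735 = $17,035.

$17,035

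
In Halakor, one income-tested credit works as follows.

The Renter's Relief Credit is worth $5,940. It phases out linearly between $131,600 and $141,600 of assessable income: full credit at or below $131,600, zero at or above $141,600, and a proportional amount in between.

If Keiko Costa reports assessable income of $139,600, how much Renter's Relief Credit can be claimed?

Renter's Relief Credit: $139,600 is $8,000 into a $10,000 phase-out range, leaving 2,000/10,000 of the credit: $5,940 × 2,000/10,000 = $1,188.

$1,188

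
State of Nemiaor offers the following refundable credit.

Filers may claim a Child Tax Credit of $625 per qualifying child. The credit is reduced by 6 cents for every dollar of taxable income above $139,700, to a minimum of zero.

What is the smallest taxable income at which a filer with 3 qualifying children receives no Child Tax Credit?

$170,950

Full credit = 3 × $625 = $1,875.
The credit falls by 6% of each dollar above $139,700, so it reaches zero when the excess is $1,875 / 6% = $31,250: income = $139,700 + $31,250 = $170,950.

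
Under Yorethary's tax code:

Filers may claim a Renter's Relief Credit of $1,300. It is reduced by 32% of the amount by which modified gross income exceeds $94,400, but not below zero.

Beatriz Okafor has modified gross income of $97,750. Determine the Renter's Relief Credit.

$228

Renter's Relief Credit: 32% of the $3,350 excess over $94,400 is $1,072; credit = $1,300 − $1,072 = $228.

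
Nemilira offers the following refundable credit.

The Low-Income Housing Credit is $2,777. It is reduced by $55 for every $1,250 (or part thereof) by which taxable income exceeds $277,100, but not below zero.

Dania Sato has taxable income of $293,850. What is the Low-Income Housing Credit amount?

Low-Income Housing Credit: income exceeds $277,100 by $16,750, which is 14 full-or-partial $1,250 increments; reduction = 14 × $55 = $770, leaving $2,007.

$2,007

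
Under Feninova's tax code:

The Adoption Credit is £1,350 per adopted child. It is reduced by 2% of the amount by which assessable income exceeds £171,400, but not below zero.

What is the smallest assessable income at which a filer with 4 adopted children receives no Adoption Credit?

£441,400

Full credit = 4 × £1,350 = £5,400.
The credit falls by 2% of each pound above £171,400, so it reaches zero when the excess is £5,400 / 2% = £270,000: income = £171,400 + £270,000 = £441,400.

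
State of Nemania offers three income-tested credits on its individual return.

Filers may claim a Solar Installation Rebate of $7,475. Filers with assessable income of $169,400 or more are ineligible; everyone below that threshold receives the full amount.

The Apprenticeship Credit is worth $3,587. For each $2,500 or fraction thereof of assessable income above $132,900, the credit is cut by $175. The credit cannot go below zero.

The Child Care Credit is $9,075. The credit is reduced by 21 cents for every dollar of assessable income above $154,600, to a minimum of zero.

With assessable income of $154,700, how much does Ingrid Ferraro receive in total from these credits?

$18,541

Solar Installation Rebate: $154,700 is below the $169,400 cutoff, so the full $7,475 applies.
Apprenticeship Credit: income exceeds $132,900 by $21,800, which is 9 full-or-partial $2,500 increments; reduction = 9 × $175 = $1,575, leaving $2,012.
Child Care Credit: 21% of the $100 excess over $154,600 is $21; credit = $9,075 − $21 = $9,054.
Total: $7,475 + $2,012 + $9,054 = $18,541.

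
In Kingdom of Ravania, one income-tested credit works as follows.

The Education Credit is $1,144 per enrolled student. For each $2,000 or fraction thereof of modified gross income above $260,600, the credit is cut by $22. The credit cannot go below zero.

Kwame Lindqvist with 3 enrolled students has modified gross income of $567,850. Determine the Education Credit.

Education Credit: base = 3 × $1,144 = $3,432. income exceeds $260,600 by $307,250, which is 154 full-or-partial $2,000 increments; reduction = 154 × $22 = $3,388, leaving $44.

$44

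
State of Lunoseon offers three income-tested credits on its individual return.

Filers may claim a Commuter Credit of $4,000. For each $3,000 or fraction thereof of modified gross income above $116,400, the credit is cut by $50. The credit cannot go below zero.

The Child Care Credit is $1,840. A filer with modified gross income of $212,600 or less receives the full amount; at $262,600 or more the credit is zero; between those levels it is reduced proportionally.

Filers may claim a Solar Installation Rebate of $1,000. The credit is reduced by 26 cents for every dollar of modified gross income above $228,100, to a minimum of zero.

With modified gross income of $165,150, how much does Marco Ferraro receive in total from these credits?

$5,990

Commuter Credit: income exceeds $116,400 by $48,750, which is 17 full-or-partial $3,000 increments; reduction = 17 × $50 = $850, leaving $3,150.
Child Care Credit: $165,150 is at or below the $212,600 threshold, so the full $1,840 applies.
Solar Installation Rebate: $165,150 is at or below the $228,100 threshold, so the full $1,000 applies.
Total: $3,150 + $1,840 + $1,000 = $5,990.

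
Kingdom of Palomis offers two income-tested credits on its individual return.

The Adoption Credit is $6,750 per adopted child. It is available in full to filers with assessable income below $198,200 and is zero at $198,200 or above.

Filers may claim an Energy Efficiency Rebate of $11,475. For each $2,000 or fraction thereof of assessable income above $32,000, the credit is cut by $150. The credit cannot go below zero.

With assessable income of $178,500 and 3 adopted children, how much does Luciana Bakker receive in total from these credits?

$20,625

Adoption Credit: base = 3 × $6,750 = $20,250. $178,500 is below the $198,200 cutoff, so the full $20,250 applies.
Energy Efficiency Rebate: income exceeds $32,000 by $146,500, which is 74 full-or-partial $2,000 increments; reduction = 74 × $150 = $11,100, leaving $375.
Total: $20,250 + $375 = $20,625.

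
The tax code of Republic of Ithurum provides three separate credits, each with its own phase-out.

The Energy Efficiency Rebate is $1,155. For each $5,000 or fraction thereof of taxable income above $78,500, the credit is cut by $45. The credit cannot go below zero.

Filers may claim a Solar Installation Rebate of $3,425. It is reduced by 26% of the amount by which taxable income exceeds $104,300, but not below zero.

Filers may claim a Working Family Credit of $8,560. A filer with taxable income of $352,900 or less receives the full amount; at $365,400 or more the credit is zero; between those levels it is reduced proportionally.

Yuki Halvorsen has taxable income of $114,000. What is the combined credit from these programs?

Energy Efficiency Rebate: income exceeds $78,500 by $35,500, which is 8 full-or-partial $5,000 increments; reduction = 8 × $45 = $360, leaving $795.
Solar Installation Rebate: 26% of the $9,700 excess over $104,300 is $2,522; credit = $3,425 − $2,522 = $903.
Working Family Credit: $114,000 is at or below the $352,900 threshold, so the full $8,560 applies.
Total: $795 + $903 + $8,560 = $10,258.

$10,258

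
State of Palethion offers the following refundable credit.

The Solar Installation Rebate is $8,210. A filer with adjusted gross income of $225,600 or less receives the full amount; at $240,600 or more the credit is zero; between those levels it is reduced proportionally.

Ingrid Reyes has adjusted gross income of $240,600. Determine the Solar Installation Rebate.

$0

Solar Installation Rebate: $240,600 is at or above $240,600, so the credit is $0.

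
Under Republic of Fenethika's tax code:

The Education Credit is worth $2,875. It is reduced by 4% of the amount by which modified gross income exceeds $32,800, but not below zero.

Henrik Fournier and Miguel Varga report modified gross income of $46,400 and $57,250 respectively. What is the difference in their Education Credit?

Henrik ($46,400): Education Credit: 4% of the $13,600 excess over $32,800 is $544; credit = $2,875 − $544 = $2,331.
Miguel ($57,250): Education Credit: 4% of the $24,450 excess over $32,800 is $978; credit = $2,875 − $978 = $1,897.
Difference: |$2,331 − $1,897| = $434.

$434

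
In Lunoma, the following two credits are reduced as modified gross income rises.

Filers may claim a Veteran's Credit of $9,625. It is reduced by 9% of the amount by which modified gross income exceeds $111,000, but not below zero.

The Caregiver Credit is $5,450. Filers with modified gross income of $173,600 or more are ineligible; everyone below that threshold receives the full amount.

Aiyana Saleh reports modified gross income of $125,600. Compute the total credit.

$13,761

Veteran's Credit: 9% of the $14,600 excess over $111,000 is $1,314; credit = $9,625 − $1,314 = $8,311.
Caregiver Credit: $125,600 is below the $173,600 cutoff, so the full $5,450 applies.
Total: $8,311 + $5,450 = $13,761.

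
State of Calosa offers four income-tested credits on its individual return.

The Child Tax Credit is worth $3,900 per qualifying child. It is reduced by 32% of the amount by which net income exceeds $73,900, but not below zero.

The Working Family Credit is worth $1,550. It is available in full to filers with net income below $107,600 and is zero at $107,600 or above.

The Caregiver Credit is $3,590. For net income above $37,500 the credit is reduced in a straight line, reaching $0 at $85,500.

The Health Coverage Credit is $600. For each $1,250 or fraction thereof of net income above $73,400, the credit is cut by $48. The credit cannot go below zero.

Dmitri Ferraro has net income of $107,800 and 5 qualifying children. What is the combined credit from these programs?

Child Tax Credit: base = 5 × $3,900 = $19,500. 32% of the $33,900 excess over $73,900 is $10,848; credit = $19,500 − $10,848 = $8,652.
Working Family Credit: $107,800 meets or exceeds the $107,600 cutoff, so the credit is $0.
Caregiver Credit: $107,800 is at or above $85,500, so the credit is $0.
Health Coverage Credit: income exceeds $73,400 by $34,400 → 28 increments × $48 = $1,344 ≥ base, so the credit is $0.
Total: $8,652 + $0 + $0 + $0 = $8,652.

$8,652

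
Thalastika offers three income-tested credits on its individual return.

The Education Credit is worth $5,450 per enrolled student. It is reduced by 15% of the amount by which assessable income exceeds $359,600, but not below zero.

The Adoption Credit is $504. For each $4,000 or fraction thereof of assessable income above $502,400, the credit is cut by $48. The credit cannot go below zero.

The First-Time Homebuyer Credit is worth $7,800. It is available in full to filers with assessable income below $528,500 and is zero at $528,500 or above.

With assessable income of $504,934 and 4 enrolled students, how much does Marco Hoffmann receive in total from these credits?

Education Credit: base = 4 × $5,450 = $21,800. 15% of the $145,334 excess over $359,600 is $21,800.10 ≥ base, so the credit is $0.
Adoption Credit: income exceeds $502,400 by $2,534, which is 1 full-or-partial $4,000 increment; reduction = 1 × $48 = $48, leaving $456.
First-Time Homebuyer Credit: $504,934 is below the $528,500 cutoff, so the full $7,800 applies.
Total: $0 + $456 + $7,800 = $8,256.

$8,256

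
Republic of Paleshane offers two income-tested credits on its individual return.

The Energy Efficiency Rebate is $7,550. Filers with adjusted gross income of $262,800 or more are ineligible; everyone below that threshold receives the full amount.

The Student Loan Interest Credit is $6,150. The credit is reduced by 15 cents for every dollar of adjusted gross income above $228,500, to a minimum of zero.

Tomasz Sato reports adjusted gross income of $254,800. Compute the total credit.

$9,755

Energy Efficiency Rebate: $254,800 is below the $262,800 cutoff, so the full $7,550 applies.
Student Loan Interest Credit: 15% of the $26,300 excess over $228,500 is $3,945; credit = $6,150 − $3,945 = $2,205.
Total: $7,550 + $2,205 = $9,755.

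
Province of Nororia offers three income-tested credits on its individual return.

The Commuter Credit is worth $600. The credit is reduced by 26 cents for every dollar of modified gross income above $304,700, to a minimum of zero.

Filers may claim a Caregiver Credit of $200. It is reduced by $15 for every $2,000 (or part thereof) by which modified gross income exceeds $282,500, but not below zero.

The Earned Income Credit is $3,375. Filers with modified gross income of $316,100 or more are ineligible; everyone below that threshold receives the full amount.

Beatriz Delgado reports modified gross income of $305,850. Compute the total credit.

Commuter Credit: 26% of the $1,150 excess over $304,700 is $299; credit = $600 − $299 = $301.
Caregiver Credit: income exceeds $282,500 by $23,350, which is 12 full-or-partial $2,000 increments; reduction = 12 × $15 = $180, leaving $20.
Earned Income Credit: $305,850 is below the $316,100 cutoff, so the full $3,375 applies.
Total: $301 + $20 + $3,375 = $3,696.

$3,696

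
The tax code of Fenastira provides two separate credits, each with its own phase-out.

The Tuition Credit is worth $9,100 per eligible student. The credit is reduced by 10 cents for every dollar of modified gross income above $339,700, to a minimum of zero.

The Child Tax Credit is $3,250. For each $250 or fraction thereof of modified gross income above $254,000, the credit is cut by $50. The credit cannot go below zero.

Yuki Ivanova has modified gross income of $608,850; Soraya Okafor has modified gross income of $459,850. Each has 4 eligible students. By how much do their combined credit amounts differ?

Yuki ($608,850): Tuition Credit: base = 4 × $9,100 = $36,400. 10% of the $269,150 excess over $339,700 is $26,915; credit = $36,400 − $26,915 = $9,485. Child Tax Credit: income exceeds $254,000 by $354,850 → 1420 increments × $50 = $71,000 ≥ base, so the credit is $0. total $9,485 + $0 = $9,485
Soraya ($459,850): Tuition Credit: base = 4 × $9,100 = $36,400. 10% of the $120,150 excess over $339,700 is $12,015; credit = $36,400 − $12,015 = $24,385. Child Tax Credit: income exceeds $254,000 by $205,850 → 824 increments × $50 = $41,200 ≥ base, so the credit is $0. total $24,385 + $0 = $24,385
Difference: |$9,485 − $24,385| = $14,900.

$14,900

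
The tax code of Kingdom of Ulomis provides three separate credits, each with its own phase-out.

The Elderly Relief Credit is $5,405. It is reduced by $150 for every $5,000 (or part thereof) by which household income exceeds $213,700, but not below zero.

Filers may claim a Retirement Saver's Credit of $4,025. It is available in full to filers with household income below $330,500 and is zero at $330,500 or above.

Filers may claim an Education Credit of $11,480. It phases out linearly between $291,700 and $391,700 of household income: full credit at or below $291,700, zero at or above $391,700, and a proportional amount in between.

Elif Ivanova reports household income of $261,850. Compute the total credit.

$19,410

Elderly Relief Credit: income exceeds $213,700 by $48,150, which is 10 full-or-partial $5,000 increments; reduction = 10 × $150 = $1,500, leaving $3,905.
Retirement Saver's Credit: $261,850 is below the $330,500 cutoff, so the full $4,025 applies.
Education Credit: $261,850 is at or below the $291,700 threshold, so the full $11,480 applies.
Total: $3,905 + $4,025 + $11,480 = $19,410.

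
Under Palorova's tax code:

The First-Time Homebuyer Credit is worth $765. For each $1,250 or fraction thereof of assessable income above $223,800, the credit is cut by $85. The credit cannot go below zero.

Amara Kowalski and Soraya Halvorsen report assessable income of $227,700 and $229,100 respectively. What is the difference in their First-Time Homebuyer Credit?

Amara ($227,700): First-Time Homebuyer Credit: income exceeds $223,800 by $3,900, which is 4 full-or-partial $1,250 increments; reduction = 4 × $85 = $340, leaving $425.
Soraya ($229,100): First-Time Homebuyer Credit: income exceeds $223,800 by $5,300, which is 5 full-or-partial $1,250 increments; reduction = 5 × $85 = $425, leaving $340.
Difference: |$425 − $340| = $85.

$85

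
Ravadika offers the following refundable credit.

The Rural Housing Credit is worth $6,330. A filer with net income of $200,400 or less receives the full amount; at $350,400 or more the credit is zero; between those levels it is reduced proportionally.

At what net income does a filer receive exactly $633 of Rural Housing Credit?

$633 is 633/6,330 of the full $6,330, so 5,697/6,330 of the $150,000 range has been used: income = $200,400 + $150,000 × 5,697/6,330 = $335,400.

$335,400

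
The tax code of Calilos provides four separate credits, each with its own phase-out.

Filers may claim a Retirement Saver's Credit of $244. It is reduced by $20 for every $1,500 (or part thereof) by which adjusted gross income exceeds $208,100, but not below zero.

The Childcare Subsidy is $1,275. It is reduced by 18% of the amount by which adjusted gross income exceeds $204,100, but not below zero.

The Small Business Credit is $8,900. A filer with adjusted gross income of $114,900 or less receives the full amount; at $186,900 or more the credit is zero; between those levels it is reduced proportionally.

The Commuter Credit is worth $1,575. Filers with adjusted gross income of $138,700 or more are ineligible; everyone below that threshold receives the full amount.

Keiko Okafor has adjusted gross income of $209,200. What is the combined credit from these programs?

$581

Retirement Saver's Credit: income exceeds $208,100 by $1,100, which is 1 full-or-partial $1,500 increment; reduction = 1 × $20 = $20, leaving $224.
Childcare Subsidy: 18% of the $5,100 excess over $204,100 is $918; credit = $1,275 − $918 = $357.
Small Business Credit: $209,200 is at or above $186,900, so the credit is $0.
Commuter Credit: $209,200 meets or exceeds the $138,700 cutoff, so the credit is $0.
Total: $224 + $357 + $0 + $0 = $581.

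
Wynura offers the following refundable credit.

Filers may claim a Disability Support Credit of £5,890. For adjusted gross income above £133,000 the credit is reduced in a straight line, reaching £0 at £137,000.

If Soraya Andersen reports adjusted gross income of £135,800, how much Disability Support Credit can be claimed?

Disability Support Credit: £135,800 is £2,800 into a £4,000 phase-out range, leaving 1,200/4,000 of the credit: £5,890 × 1,200/4,000 = £1,767.

£1,767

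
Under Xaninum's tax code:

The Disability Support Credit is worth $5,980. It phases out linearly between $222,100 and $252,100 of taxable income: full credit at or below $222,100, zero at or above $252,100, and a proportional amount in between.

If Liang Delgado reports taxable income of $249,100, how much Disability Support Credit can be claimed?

Disability Support Credit: $249,100 is $27,000 into a $30,000 phase-out range, leaving 3,000/30,000 of the credit: $5,980 × 3,000/30,000 = $598.

$598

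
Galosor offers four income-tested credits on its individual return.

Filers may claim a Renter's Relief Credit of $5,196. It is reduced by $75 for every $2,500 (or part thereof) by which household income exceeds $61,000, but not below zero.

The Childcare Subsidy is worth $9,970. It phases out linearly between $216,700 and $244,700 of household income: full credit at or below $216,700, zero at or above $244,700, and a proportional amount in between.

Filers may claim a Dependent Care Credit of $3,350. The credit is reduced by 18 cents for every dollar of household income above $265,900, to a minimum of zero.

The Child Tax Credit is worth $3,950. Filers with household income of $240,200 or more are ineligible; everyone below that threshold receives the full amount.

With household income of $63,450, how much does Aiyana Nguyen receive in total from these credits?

$22,391

Renter's Relief Credit: income exceeds $61,000 by $2,450, which is 1 full-or-partial $2,500 increment; reduction = 1 × $75 = $75, leaving $5,121.
Childcare Subsidy: $63,450 is at or below the $216,700 threshold, so the full $9,970 applies.
Dependent Care Credit: $63,450 is at or below the $265,900 threshold, so the full $3,350 applies.
Child Tax Credit: $63,450 is below the $240,200 cutoff, so the full $3,950 applies.
Total: $5,121 + $9,970 + $3,350 + $3,950 = $22,391.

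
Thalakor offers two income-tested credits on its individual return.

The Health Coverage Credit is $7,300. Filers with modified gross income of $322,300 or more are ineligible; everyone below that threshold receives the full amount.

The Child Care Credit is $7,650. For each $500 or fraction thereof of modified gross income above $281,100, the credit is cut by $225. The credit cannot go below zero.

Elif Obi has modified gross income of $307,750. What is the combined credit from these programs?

$7,300

Health Coverage Credit: $307,750 is below the $322,300 cutoff, so the full $7,300 applies.
Child Care Credit: income exceeds $281,100 by $26,650 → 54 increments × $225 = $12,150 ≥ base, so the credit is $0.
Total: $7,300 + $0 = $7,300.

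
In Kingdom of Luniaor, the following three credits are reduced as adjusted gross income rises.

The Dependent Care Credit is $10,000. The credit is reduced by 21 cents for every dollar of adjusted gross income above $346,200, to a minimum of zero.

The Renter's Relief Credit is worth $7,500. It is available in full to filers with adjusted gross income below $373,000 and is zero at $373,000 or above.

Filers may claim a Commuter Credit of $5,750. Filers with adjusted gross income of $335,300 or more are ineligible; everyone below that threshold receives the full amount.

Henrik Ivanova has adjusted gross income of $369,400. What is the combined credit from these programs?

$12,628

Dependent Care Credit: 21% of the $23,200 excess over $346,200 is $4,872; credit = $10,000 − $4,872 = $5,128.
Renter's Relief Credit: $369,400 is below the $373,000 cutoff, so the full $7,500 applies.
Commuter Credit: $369,400 meets or exceeds the $335,300 cutoff, so the credit is $0.
Total: $5,128 + $7,500 + $0 = $12,628.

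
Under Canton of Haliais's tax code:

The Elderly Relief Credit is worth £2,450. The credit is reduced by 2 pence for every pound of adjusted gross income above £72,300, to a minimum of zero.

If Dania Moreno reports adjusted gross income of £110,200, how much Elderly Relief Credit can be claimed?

£1,692

Elderly Relief Credit: 2% of the £37,900 excess over £72,300 is £758; credit = £2,450 − £758 = £1,692.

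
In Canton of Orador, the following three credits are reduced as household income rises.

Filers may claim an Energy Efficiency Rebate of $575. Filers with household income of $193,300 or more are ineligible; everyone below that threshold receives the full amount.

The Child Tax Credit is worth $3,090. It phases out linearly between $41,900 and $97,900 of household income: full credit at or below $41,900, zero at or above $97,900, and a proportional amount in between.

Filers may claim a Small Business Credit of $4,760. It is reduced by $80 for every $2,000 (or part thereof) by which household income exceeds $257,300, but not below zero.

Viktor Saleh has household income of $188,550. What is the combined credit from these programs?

$5,335

Energy Efficiency Rebate: $188,550 is below the $193,300 cutoff, so the full $575 applies.
Child Tax Credit: $188,550 is at or above $97,900, so the credit is $0.
Small Business Credit: $188,550 is at or below the $257,300 threshold, so the full $4,760 applies.
Total: $575 + $0 + $4,760 = $5,335.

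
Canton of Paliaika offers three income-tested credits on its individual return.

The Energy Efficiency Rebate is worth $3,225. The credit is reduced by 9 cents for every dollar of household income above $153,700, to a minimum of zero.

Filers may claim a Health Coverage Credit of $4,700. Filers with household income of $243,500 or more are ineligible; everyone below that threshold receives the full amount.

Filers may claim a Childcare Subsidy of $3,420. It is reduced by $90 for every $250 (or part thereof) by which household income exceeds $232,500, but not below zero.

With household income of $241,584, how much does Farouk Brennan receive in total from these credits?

Energy Efficiency Rebate: 9% of the $87,884 excess over $153,700 is $7,909.56 ≥ base, so the credit is $0.
Health Coverage Credit: $241,584 is below the $243,500 cutoff, so the full $4,700 applies.
Childcare Subsidy: income exceeds $232,500 by $9,084, which is 37 full-or-partial $250 increments; reduction = 37 × $90 = $3,330, leaving $90.
Total: $0 + $4,700 + $90 = $4,790.

$4,790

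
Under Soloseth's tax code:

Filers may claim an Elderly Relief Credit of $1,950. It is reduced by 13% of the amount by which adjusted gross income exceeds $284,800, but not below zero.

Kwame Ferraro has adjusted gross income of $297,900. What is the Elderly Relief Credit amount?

Elderly Relief Credit: 13% of the $13,100 excess over $284,800 is $1,703; credit = $1,950 − $1,703 = $247.

$247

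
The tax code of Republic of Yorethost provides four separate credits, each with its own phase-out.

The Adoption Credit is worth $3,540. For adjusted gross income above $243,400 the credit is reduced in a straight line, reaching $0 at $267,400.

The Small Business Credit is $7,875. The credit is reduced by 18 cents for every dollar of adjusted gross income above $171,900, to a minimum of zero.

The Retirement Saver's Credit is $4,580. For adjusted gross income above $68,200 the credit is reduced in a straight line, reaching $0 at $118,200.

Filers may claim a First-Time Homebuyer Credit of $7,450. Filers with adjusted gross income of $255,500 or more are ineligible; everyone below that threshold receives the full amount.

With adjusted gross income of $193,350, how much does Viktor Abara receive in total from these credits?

Adoption Credit: $193,350 is at or below the $243,400 threshold, so the full $3,540 applies.
Small Business Credit: 18% of the $21,450 excess over $171,900 is $3,861; credit = $7,875 − $3,861 = $4,014.
Retirement Saver's Credit: $193,350 is at or above $118,200, so the credit is $0.
First-Time Homebuyer Credit: $193,350 is below the $255,500 cutoff, so the full $7,450 applies.
Total: $3,540 + $4,014 + $0 + $7,450 = $15,004.

$15,004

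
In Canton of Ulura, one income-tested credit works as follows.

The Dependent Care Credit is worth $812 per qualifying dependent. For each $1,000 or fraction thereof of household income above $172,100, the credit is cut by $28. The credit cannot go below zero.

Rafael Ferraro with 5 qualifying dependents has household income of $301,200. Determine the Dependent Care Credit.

$420

Dependent Care Credit: base = 5 × $812 = $4,060. income exceeds $172,100 by $129,100, which is 130 full-or-partial $1,000 increments; reduction = 130 × $28 = $3,640, leaving $420.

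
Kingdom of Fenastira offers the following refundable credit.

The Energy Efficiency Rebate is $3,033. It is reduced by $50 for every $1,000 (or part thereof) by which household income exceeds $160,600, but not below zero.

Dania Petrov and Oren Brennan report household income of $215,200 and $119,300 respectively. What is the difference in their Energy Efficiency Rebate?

Dania ($215,200): Energy Efficiency Rebate: income exceeds $160,600 by $54,600, which is 55 full-or-partial $1,000 increments; reduction = 55 × $50 = $2,750, leaving $283.
Oren ($119,300): Energy Efficiency Rebate: $119,300 is at or below the $160,600 threshold, so the full $3,033 applies.
Difference: |$283 − $3,033| = $2,750.

$2,750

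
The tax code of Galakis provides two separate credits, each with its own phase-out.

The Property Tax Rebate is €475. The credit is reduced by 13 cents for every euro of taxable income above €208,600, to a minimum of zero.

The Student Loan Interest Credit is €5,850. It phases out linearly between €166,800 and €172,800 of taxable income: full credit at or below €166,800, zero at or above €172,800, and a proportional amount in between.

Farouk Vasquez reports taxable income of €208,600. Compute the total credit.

€475

Property Tax Rebate: €208,600 is at or below the €208,600 threshold, so the full €475 applies.
Student Loan Interest Credit: €208,600 is at or above €172,800, so the credit is €0.
Total: €475 + €0 = €475.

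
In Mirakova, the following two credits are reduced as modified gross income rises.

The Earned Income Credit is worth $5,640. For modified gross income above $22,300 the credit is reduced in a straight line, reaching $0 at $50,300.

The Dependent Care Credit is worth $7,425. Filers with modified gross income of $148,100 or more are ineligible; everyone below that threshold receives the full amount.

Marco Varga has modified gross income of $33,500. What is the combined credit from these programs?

Earned Income Credit: $33,500 is $11,200 into a $28,000 phase-out range, leaving 16,800/28,000 of the credit: $5,640 × 16,800/28,000 = $3,384.
Dependent Care Credit: $33,500 is below the $148,100 cutoff, so the full $7,425 applies.
Total: $3,384 + $7,425 = $10,809.

$10,809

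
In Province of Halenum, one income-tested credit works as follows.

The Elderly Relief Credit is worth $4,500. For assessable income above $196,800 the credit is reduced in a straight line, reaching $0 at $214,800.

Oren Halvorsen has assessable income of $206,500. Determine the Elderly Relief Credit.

$2,075

Elderly Relief Credit: $206,500 is $9,700 into a $18,000 phase-out range, leaving 8,300/18,000 of the credit: $4,500 × 8,300/18,000 = $2,075.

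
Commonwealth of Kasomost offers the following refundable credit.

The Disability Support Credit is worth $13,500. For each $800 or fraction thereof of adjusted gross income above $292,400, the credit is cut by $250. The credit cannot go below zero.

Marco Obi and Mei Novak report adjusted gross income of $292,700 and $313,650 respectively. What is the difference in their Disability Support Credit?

$6,500

Marco ($292,700): Disability Support Credit: income exceeds $292,400 by $300, which is 1 full-or-partial $800 increment; reduction = 1 × $250 = $250, leaving $13,250.
Mei ($313,650): Disability Support Credit: income exceeds $292,400 by $21,250, which is 27 full-or-partial $800 increments; reduction = 27 × $250 = $6,750, leaving $6,750.
Difference: |$13,250 − $6,750| = $6,500.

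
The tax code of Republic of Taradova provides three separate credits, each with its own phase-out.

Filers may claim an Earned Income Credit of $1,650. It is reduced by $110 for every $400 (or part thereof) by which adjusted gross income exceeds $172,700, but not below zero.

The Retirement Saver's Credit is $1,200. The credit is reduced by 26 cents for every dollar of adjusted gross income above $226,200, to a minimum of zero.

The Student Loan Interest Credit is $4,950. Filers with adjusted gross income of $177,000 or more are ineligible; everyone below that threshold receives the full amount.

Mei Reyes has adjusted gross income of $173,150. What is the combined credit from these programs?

Earned Income Credit: income exceeds $172,700 by $450, which is 2 full-or-partial $400 increments; reduction = 2 × $110 = $220, leaving $1,430.
Retirement Saver's Credit: $173,150 is at or below the $226,200 threshold, so the full $1,200 applies.
Student Loan Interest Credit: $173,150 is below the $177,000 cutoff, so the full $4,950 applies.
Total: $1,430 + $1,200 + $4,950 = $7,580.

$7,580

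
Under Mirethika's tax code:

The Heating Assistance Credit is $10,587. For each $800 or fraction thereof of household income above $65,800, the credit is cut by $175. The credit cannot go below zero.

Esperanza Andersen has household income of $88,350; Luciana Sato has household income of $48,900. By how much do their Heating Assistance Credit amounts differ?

$5,075

Esperanza ($88,350): Heating Assistance Credit: income exceeds $65,800 by $22,550, which is 29 full-or-partial $800 increments; reduction = 29 × $175 = $5,075, leaving $5,512.
Luciana ($48,900): Heating Assistance Credit: $48,900 is at or below the $65,800 threshold, so the full $10,587 applies.
Difference: |$5,512 − $10,587| = $5,075.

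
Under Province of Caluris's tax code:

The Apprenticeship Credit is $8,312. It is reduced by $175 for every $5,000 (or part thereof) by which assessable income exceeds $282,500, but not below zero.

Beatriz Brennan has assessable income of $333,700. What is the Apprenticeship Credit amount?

$6,387

Apprenticeship Credit: income exceeds $282,500 by $51,200, which is 11 full-or-partial $5,000 increments; reduction = 11 × $175 = $1,925, leaving $6,387.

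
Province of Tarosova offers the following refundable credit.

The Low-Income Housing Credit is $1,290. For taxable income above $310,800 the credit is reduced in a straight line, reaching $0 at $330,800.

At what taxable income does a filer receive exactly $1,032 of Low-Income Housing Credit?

$1,032 is 1,032/1,290 of the full $1,290, so 258/1,290 of the $20,000 range has been used: income = $310,800 + $20,000 × 258/1,290 = $314,800.

$314,800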